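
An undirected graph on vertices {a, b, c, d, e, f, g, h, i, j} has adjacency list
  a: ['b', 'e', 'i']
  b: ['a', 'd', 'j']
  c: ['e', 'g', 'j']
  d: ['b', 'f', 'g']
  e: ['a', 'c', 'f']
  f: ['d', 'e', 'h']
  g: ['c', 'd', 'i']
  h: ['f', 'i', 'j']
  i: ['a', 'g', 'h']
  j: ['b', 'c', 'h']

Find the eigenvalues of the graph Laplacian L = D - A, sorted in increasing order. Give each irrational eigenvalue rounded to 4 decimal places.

[0, 2, 2, 2, 2, 2, 5, 5, 5, 5]

Each diagonal entry of L is the vertex degree and each off-diagonal entry is -1 where an edge is present, 0 otherwise; in the order [a, b, c, d, e, f, g, h, i, j] the diagonal is [3, 3, 3, 3, 3, 3, 3, 3, 3, 3]. Diagonalising L (or applying a numerical eigensolver to the 10x10 matrix) gives the spectrum above.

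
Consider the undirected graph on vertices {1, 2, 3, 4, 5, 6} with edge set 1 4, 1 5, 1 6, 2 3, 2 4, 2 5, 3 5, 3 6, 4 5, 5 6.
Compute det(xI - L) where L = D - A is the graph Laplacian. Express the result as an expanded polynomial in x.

Each diagonal entry of L is the vertex degree and each off-diagonal entry is -1 where an edge is present, 0 otherwise; in the order [1, 2, 3, 4, 5, 6] the diagonal is [3, 3, 3, 3, 5, 3]. L has integer entries, so p(x) = det(xI - L) has integer coefficients. Expanding the determinant yields x^6 - 20x^5 + 155x^4 - 580x^3 + 1045x^2 - 726x. The coefficient of x^5 equals -trace(L) = -20, matching the sum of degrees. By the matrix-tree theorem the graph has (1/6) * product of the nonzero eigenvalues = 121 spanning trees.

x^6 - 20x^5 + 155x^4 - 580x^3 + 1045x^2 - 726x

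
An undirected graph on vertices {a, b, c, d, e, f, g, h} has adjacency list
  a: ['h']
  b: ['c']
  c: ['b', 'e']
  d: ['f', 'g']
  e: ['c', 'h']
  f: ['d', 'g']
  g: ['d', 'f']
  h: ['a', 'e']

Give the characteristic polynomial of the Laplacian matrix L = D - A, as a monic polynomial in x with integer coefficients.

x^8 - 14x^7 + 78x^6 - 218x^5 + 314x^4 - 210x^3 + 45x^2

Reading degrees in the order [a, b, c, d, e, f, g, h] gives [1, 1, 2, 2, 2, 2, 2, 2]; set D = diag(1, 1, 2, 2, 2, 2, 2, 2) and form L = D - A. L has integer entries, so p(x) = det(xI - L) has integer coefficients. Expanding the determinant yields x^8 - 14x^7 + 78x^6 - 218x^5 + 314x^4 - 210x^3 + 45x^2. The constant term is 0 because L is singular (the all-ones vector lies in its kernel). The eigenvalues sum to 14, which equals trace(L) = 2|E|.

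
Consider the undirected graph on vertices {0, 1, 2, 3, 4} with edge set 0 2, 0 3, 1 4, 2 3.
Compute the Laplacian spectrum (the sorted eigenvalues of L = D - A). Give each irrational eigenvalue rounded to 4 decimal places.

[0, 0, 2, 3, 3]

Each diagonal entry of L is the vertex degree and each off-diagonal entry is -1 where an edge is present, 0 otherwise; in the order [0, 1, 2, 3, 4] the diagonal is [2, 1, 2, 2, 1]. The multiplicity of 0 as a Laplacian eigenvalue equals the number of connected components. The 2 zero eigenvalues correspond to the 2 connected components.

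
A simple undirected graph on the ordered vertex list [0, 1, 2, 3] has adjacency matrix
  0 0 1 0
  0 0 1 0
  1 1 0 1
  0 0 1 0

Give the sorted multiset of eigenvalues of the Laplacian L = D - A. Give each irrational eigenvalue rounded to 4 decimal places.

Reading degrees in the order [0, 1, 2, 3] gives [1, 1, 3, 1]; set D = diag(1, 1, 3, 1) and form L = D - A. L is symmetric positive semidefinite, so every eigenvalue is real and nonnegative. There is one zero in the spectrum, matching the 1 component.

[0, 1, 1, 4]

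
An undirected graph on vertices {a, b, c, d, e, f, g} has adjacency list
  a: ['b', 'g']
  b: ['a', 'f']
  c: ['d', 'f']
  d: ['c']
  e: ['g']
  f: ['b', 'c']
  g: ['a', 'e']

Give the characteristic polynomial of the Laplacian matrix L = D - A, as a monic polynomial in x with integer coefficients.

With the vertex order [a, b, c, d, e, f, g], the degrees are [2, 2, 2, 1, 1, 2, 2], giving D = diag(2, 2, 2, 1, 1, 2, 2) and L = D - A. Computing det(xI - L) by cofactor expansion (or equivalently via sum-over-permutations) gives x^7 - 12x^6 + 55x^5 - 120x^4 + 126x^3 - 56x^2 + 7x. The constant term is 0 because L is singular (the all-ones vector lies in its kernel). There is one zero in the spectrum, matching the 1 component. The largest eigenvalue, 3.8019, is at most the vertex count 7.

x^7 - 12x^6 + 55x^5 - 120x^4 + 126x^3 - 56x^2 + 7x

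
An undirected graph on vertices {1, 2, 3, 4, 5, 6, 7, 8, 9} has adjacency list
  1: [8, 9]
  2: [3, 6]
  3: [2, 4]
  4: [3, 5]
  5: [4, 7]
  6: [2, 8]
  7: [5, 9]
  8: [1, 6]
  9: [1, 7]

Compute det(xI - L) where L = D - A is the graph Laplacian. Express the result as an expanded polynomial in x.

With the vertex order [1, 2, 3, 4, 5, 6, 7, 8, 9], the degrees are [2, 2, 2, 2, 2, 2, 2, 2, 2], giving D = diag(2, 2, 2, 2, 2, 2, 2, 2, 2) and L = D - A. Computing det(xI - L) by cofactor expansion (or equivalently via sum-over-permutations) gives x^9 - 18x^8 + 135x^7 - 546x^6 + 1287x^5 - 1782x^4 + 1386x^3 - 540x^2 + 81x. Since p(0) = det(-L) = 0, x divides p(x). By the matrix-tree theorem the graph has (1/9) * product of the nonzero eigenvalues = 9 spanning trees. The eigenvalues sum to 18, which equals trace(L) = 2|E|.

x^9 - 18x^8 + 135x^7 - 546x^6 + 1287x^5 - 1782x^4 + 1386x^3 - 540x^2 + 81x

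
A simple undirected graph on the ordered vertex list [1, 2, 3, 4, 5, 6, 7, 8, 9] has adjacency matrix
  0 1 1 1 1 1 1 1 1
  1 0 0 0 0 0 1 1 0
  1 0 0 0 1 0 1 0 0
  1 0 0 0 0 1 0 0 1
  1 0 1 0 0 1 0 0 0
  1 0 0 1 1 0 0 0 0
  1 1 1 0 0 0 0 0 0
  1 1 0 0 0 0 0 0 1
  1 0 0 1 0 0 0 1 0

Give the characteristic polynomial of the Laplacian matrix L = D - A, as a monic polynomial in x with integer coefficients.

x^9 - 32x^8 + 428x^7 - 3136x^6 + 13786x^5 - 37232x^4 + 60276x^3 - 53424x^2 + 19845x

Each diagonal entry of L is the vertex degree and each off-diagonal entry is -1 where an edge is present, 0 otherwise; in the order [1, 2, 3, 4, 5, 6, 7, 8, 9] the diagonal is [8, 3, 3, 3, 3, 3, 3, 3, 3]. Computing det(xI - L) by cofactor expansion (or equivalently via sum-over-permutations) gives x^9 - 32x^8 + 428x^7 - 3136x^6 + 13786x^5 - 37232x^4 + 60276x^3 - 53424x^2 + 19845x. Since p(0) = det(-L) = 0, x divides p(x). The eigenvalues sum to 32, which equals trace(L) = 2|E|. By the matrix-tree theorem the graph has (1/9) * product of the nonzero eigenvalues = 2205 spanning trees.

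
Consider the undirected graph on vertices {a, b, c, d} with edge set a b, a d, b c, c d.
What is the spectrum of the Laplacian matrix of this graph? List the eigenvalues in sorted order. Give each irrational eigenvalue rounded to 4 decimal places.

[0, 2, 2, 4]

Reading degrees in the order [a, b, c, d] gives [2, 2, 2, 2]; set D = diag(2, 2, 2, 2) and form L = D - A. L is symmetric positive semidefinite, so every eigenvalue is real and nonnegative. The largest eigenvalue, 4, is at most the vertex count 4.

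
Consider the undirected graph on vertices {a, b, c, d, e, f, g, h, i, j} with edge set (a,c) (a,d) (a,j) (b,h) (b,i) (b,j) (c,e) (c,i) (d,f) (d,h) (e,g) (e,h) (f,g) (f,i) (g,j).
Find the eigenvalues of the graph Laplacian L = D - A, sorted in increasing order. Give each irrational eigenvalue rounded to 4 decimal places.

[0, 2, 2, 2, 2, 2, 5, 5, 5, 5]

Each diagonal entry of L is the vertex degree and each off-diagonal entry is -1 where an edge is present, 0 otherwise; in the order [a, b, c, d, e, f, g, h, i, j] the diagonal is [3, 3, 3, 3, 3, 3, 3, 3, 3, 3]. The multiplicity of 0 as a Laplacian eigenvalue equals the number of connected components. The single zero eigenvalue shows the graph is connected. The largest eigenvalue, 5, is at most the vertex count 10. There is one zero in the spectrum, matching the 1 component.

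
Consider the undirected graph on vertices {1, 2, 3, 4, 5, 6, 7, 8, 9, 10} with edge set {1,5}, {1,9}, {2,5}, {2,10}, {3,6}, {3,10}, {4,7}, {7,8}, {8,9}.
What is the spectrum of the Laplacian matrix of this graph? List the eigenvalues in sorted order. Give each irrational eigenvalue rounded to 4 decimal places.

[0, 0.0979, 0.3820, 0.8244, 1.3820, 2, 2.6180, 3.1756, 3.6180, 3.9021]

With the vertex order [1, 2, 3, 4, 5, 6, 7, 8, 9, 10], the degrees are [2, 2, 2, 1, 2, 1, 2, 2, 2, 2], giving D = diag(2, 2, 2, 1, 2, 1, 2, 2, 2, 2) and L = D - A. L is symmetric positive semidefinite, so every eigenvalue is real and nonnegative. There is one zero in the spectrum, matching the 1 component.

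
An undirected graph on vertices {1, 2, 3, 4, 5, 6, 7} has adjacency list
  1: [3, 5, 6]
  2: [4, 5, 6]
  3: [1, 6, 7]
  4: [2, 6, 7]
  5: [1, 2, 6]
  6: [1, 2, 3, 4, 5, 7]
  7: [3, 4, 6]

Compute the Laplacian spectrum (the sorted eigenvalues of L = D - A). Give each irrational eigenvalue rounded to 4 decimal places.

With the vertex order [1, 2, 3, 4, 5, 6, 7], the degrees are [3, 3, 3, 3, 3, 6, 3], giving D = diag(3, 3, 3, 3, 3, 6, 3) and L = D - A. L is symmetric positive semidefinite, so every eigenvalue is real and nonnegative. The single zero eigenvalue shows the graph is connected.

[0, 2, 2, 4, 4, 5, 7]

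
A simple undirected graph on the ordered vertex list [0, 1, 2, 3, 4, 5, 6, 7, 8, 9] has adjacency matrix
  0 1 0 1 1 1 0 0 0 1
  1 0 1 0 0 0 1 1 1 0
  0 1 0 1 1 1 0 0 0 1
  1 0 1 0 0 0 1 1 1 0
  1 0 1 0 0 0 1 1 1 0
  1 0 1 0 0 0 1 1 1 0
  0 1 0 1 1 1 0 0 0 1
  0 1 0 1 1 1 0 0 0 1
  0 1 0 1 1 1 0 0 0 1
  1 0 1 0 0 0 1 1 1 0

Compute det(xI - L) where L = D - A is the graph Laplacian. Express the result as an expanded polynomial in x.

With the vertex order [0, 1, 2, 3, 4, 5, 6, 7, 8, 9], the degrees are [5, 5, 5, 5, 5, 5, 5, 5, 5, 5], giving D = diag(5, 5, 5, 5, 5, 5, 5, 5, 5, 5) and L = D - A. L has integer entries, so p(x) = det(xI - L) has integer coefficients. Expanding the determinant yields x^10 - 50x^9 + 1100x^8 - 14000x^7 + 113750x^6 - 612500x^5 + 2187500x^4 - 5000000x^3 + 6640625x^2 - 3906250x. The coefficient of x^9 equals -trace(L) = -50, matching the sum of degrees. The largest eigenvalue, 10, is at most the vertex count 10.

x^10 - 50x^9 + 1100x^8 - 14000x^7 + 113750x^6 - 612500x^5 + 2187500x^4 - 5000000x^3 + 6640625x^2 - 3906250x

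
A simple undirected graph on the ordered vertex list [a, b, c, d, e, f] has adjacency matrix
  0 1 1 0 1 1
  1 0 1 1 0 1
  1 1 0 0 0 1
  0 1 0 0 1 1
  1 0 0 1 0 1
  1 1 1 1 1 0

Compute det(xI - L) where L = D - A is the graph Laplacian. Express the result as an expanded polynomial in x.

x^6 - 22x^5 + 189x^4 - 790x^3 + 1601x^2 - 1254x

With the vertex order [a, b, c, d, e, f], the degrees are [4, 4, 3, 3, 3, 5], giving D = diag(4, 4, 3, 3, 3, 5) and L = D - A. Computing det(xI - L) by cofactor expansion (or equivalently via sum-over-permutations) gives x^6 - 22x^5 + 189x^4 - 790x^3 + 1601x^2 - 1254x. The constant term is 0 because L is singular (the all-ones vector lies in its kernel). There is one zero in the spectrum, matching the 1 component.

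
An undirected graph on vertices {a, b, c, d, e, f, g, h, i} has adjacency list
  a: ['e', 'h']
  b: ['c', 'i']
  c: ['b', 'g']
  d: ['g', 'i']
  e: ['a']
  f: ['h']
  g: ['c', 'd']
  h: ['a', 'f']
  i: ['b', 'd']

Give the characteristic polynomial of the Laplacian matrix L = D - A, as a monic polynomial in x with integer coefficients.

x^9 - 16x^8 + 105x^7 - 364x^6 + 715x^5 - 790x^4 + 450x^3 - 100x^2

With the vertex order [a, b, c, d, e, f, g, h, i], the degrees are [2, 2, 2, 2, 1, 1, 2, 2, 2], giving D = diag(2, 2, 2, 2, 1, 1, 2, 2, 2) and L = D - A. Computing det(xI - L) by cofactor expansion (or equivalently via sum-over-permutations) gives x^9 - 16x^8 + 105x^7 - 364x^6 + 715x^5 - 790x^4 + 450x^3 - 100x^2. The constant term is 0 because L is singular (the all-ones vector lies in its kernel). The eigenvalues sum to 16, which equals trace(L) = 2|E|. There are 2 zeros in the spectrum, matching the 2 components.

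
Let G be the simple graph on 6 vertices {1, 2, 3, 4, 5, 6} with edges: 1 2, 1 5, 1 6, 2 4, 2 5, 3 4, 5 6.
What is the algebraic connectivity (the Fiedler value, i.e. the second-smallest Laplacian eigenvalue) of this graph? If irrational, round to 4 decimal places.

0.4384

Reading degrees in the order [1, 2, 3, 4, 5, 6] gives [3, 3, 1, 2, 3, 2]; set D = diag(3, 3, 1, 2, 3, 2) and form L = D - A. Computing the eigenvalues of L and sorting gives [0, 0.4384, 2, 3, 4, 4.5616]. The Fiedler value lambda_2 = 0.4384 is strictly positive, so the graph is connected.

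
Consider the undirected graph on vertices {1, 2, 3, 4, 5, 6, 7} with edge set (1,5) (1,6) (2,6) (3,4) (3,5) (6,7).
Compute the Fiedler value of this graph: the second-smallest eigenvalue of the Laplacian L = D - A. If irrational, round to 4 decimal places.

0.2254

Reading degrees in the order [1, 2, 3, 4, 5, 6, 7] gives [2, 1, 2, 1, 2, 3, 1]; set D = diag(2, 1, 2, 1, 2, 3, 1) and form L = D - A. Computing the eigenvalues of L and sorting gives [0, 0.2254, 1, 1, 2.1859, 3.3604, 4.2283]. The Fiedler value lambda_2 = 0.2254 is strictly positive, so the graph is connected. By the matrix-tree theorem the graph has (1/7) * product of the nonzero eigenvalues = 1 spanning tree. The largest eigenvalue, 4.2283, is at most the vertex count 7.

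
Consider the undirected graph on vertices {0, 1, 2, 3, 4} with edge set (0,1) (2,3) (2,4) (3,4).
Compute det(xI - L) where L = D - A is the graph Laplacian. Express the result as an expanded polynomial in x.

x^5 - 8x^4 + 21x^3 - 18x^2

Reading degrees in the order [0, 1, 2, 3, 4] gives [1, 1, 2, 2, 2]; set D = diag(1, 1, 2, 2, 2) and form L = D - A. The eigenvalues of L are [0, 0, 2, 3, 3]; the characteristic polynomial is the product of (x - lambda_i), which multiplies out to x^5 - 8x^4 + 21x^3 - 18x^2. The constant term is 0 because L is singular (the all-ones vector lies in its kernel). The largest eigenvalue, 3, is at most the vertex count 5.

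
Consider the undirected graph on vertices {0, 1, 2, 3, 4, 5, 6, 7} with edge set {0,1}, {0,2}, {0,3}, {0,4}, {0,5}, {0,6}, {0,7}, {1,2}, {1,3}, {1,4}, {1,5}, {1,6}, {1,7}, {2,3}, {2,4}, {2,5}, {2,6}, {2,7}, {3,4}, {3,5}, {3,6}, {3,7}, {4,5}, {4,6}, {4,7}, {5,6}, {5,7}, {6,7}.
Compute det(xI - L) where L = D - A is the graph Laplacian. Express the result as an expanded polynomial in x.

x^8 - 56x^7 + 1344x^6 - 17920x^5 + 143360x^4 - 688128x^3 + 1835008x^2 - 2097152x

Each diagonal entry of L is the vertex degree and each off-diagonal entry is -1 where an edge is present, 0 otherwise; in the order [0, 1, 2, 3, 4, 5, 6, 7] the diagonal is [7, 7, 7, 7, 7, 7, 7, 7]. L has integer entries, so p(x) = det(xI - L) has integer coefficients. Expanding the determinant yields x^8 - 56x^7 + 1344x^6 - 17920x^5 + 143360x^4 - 688128x^3 + 1835008x^2 - 2097152x. The coefficient of x^7 equals -trace(L) = -56, matching the sum of degrees. There is one zero in the spectrum, matching the 1 component.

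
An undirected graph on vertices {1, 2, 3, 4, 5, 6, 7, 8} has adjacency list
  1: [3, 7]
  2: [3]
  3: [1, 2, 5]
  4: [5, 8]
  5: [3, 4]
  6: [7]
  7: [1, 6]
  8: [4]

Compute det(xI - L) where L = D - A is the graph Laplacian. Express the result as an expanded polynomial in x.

x^8 - 14x^7 + 77x^6 - 212x^5 + 308x^4 - 228x^3 + 75x^2 - 8x

Reading degrees in the order [1, 2, 3, 4, 5, 6, 7, 8] gives [2, 1, 3, 2, 2, 1, 2, 1]; set D = diag(2, 1, 3, 2, 2, 1, 2, 1) and form L = D - A. Computing det(xI - L) by cofactor expansion (or equivalently via sum-over-permutations) gives x^8 - 14x^7 + 77x^6 - 212x^5 + 308x^4 - 228x^3 + 75x^2 - 8x. The constant term is 0 because L is singular (the all-ones vector lies in its kernel). There is one zero in the spectrum, matching the 1 component. The eigenvalues sum to 14, which equals trace(L) = 2|E|.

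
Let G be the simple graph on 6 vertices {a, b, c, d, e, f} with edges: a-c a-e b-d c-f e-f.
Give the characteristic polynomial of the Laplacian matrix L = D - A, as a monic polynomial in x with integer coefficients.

x^6 - 10x^5 + 36x^4 - 56x^3 + 32x^2

Each diagonal entry of L is the vertex degree and each off-diagonal entry is -1 where an edge is present, 0 otherwise; in the order [a, b, c, d, e, f] the diagonal is [2, 1, 2, 1, 2, 2]. Computing det(xI - L) by cofactor expansion (or equivalently via sum-over-permutations) gives x^6 - 10x^5 + 36x^4 - 56x^3 + 32x^2. The coefficient of x^5 equals -trace(L) = -10, matching the sum of degrees.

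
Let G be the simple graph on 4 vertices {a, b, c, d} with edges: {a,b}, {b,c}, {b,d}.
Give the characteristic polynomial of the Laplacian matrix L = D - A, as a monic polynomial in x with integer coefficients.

Reading degrees in the order [a, b, c, d] gives [1, 3, 1, 1]; set D = diag(1, 3, 1, 1) and form L = D - A. L has integer entries, so p(x) = det(xI - L) has integer coefficients. Expanding the determinant yields x^4 - 6x^3 + 9x^2 - 4x. Since p(0) = det(-L) = 0, x divides p(x). There is one zero in the spectrum, matching the 1 component.

x^4 - 6x^3 + 9x^2 - 4x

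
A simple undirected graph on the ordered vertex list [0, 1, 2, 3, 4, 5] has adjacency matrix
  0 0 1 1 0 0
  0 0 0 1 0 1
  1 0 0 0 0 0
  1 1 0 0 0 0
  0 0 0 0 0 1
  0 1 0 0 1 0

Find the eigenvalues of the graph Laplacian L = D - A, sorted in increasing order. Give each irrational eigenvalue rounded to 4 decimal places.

[0, 0.2679, 1, 2, 3, 3.7321]

Reading degrees in the order [0, 1, 2, 3, 4, 5] gives [2, 2, 1, 2, 1, 2]; set D = diag(2, 2, 1, 2, 1, 2) and form L = D - A. Diagonalising L (or applying a numerical eigensolver to the 6x6 matrix) gives the spectrum above.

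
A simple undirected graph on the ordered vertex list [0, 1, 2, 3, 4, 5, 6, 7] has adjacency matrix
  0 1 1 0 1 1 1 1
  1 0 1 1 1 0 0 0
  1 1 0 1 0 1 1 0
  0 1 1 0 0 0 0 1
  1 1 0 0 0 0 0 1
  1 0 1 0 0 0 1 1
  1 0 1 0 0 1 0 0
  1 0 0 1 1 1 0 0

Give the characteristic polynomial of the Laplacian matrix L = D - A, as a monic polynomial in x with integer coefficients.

x^8 - 32x^7 + 428x^6 - 3096x^5 + 13057x^4 - 32048x^3 + 42322x^2 - 23168x

Reading degrees in the order [0, 1, 2, 3, 4, 5, 6, 7] gives [6, 4, 5, 3, 3, 4, 3, 4]; set D = diag(6, 4, 5, 3, 3, 4, 3, 4) and form L = D - A. Computing det(xI - L) by cofactor expansion (or equivalently via sum-over-permutations) gives x^8 - 32x^7 + 428x^6 - 3096x^5 + 13057x^4 - 32048x^3 + 42322x^2 - 23168x. The coefficient of x^7 equals -trace(L) = -32, matching the sum of degrees. The eigenvalues sum to 32, which equals trace(L) = 2|E|.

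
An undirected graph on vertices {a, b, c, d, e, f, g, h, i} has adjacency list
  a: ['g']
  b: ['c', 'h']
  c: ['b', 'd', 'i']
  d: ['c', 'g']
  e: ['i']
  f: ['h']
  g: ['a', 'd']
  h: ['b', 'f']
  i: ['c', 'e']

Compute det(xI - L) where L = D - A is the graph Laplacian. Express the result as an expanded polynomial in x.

x^9 - 16x^8 + 104x^7 - 354x^6 + 677x^5 - 724x^4 + 405x^3 - 102x^2 + 9x

Reading degrees in the order [a, b, c, d, e, f, g, h, i] gives [1, 2, 3, 2, 1, 1, 2, 2, 2]; set D = diag(1, 2, 3, 2, 1, 1, 2, 2, 2) and form L = D - A. L has integer entries, so p(x) = det(xI - L) has integer coefficients. Expanding the determinant yields x^9 - 16x^8 + 104x^7 - 354x^6 + 677x^5 - 724x^4 + 405x^3 - 102x^2 + 9x. Since p(0) = det(-L) = 0, x divides p(x). The eigenvalues sum to 16, which equals trace(L) = 2|E|.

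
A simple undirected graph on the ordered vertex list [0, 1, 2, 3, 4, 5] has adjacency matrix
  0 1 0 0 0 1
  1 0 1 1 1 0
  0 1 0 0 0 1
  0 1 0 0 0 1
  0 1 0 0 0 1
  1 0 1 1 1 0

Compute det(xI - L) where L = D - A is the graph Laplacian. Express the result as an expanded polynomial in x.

Each diagonal entry of L is the vertex degree and each off-diagonal entry is -1 where an edge is present, 0 otherwise; in the order [0, 1, 2, 3, 4, 5] the diagonal is [2, 4, 2, 2, 2, 4]. L has integer entries, so p(x) = det(xI - L) has integer coefficients. Expanding the determinant yields x^6 - 16x^5 + 96x^4 - 272x^3 + 368x^2 - 192x. Since p(0) = det(-L) = 0, x divides p(x). The eigenvalues sum to 16, which equals trace(L) = 2|E|. By the matrix-tree theorem the graph has (1/6) * product of the nonzero eigenvalues = 32 spanning trees.

x^6 - 16x^5 + 96x^4 - 272x^3 + 368x^2 - 192x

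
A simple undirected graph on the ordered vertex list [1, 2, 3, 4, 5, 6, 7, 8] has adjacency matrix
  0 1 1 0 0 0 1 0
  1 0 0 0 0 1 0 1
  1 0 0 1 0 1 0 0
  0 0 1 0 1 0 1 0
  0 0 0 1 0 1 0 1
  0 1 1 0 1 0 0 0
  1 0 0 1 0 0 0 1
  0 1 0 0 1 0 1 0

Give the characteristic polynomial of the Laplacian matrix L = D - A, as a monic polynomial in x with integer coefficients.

Reading degrees in the order [1, 2, 3, 4, 5, 6, 7, 8] gives [3, 3, 3, 3, 3, 3, 3, 3]; set D = diag(3, 3, 3, 3, 3, 3, 3, 3) and form L = D - A. L has integer entries, so p(x) = det(xI - L) has integer coefficients. Expanding the determinant yields x^8 - 24x^7 + 240x^6 - 1296x^5 + 4080x^4 - 7488x^3 + 7424x^2 - 3072x. The constant term is 0 because L is singular (the all-ones vector lies in its kernel). By the matrix-tree theorem the graph has (1/8) * product of the nonzero eigenvalues = 384 spanning trees.

x^8 - 24x^7 + 240x^6 - 1296x^5 + 4080x^4 - 7488x^3 + 7424x^2 - 3072x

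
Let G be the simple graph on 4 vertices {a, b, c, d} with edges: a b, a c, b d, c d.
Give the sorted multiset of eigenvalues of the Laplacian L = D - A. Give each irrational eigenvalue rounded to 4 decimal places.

[0, 2, 2, 4]

Each diagonal entry of L is the vertex degree and each off-diagonal entry is -1 where an edge is present, 0 otherwise; in the order [a, b, c, d] the diagonal is [2, 2, 2, 2]. The multiplicity of 0 as a Laplacian eigenvalue equals the number of connected components. There is one zero in the spectrum, matching the 1 component.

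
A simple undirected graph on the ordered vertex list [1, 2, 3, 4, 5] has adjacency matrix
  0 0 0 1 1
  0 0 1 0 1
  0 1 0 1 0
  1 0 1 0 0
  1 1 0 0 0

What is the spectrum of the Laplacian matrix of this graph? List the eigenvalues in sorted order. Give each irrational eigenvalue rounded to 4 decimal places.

[0, 1.3820, 1.3820, 3.6180, 3.6180]

Each diagonal entry of L is the vertex degree and each off-diagonal entry is -1 where an edge is present, 0 otherwise; in the order [1, 2, 3, 4, 5] the diagonal is [2, 2, 2, 2, 2]. The multiplicity of 0 as a Laplacian eigenvalue equals the number of connected components. The single zero eigenvalue shows the graph is connected. There is one zero in the spectrum, matching the 1 component. The largest eigenvalue, 3.6180, is at most the vertex count 5.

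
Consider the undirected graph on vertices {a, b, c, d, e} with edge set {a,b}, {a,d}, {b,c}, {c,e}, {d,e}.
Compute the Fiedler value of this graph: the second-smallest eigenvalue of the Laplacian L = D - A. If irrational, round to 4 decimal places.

1.3820

Reading degrees in the order [a, b, c, d, e] gives [2, 2, 2, 2, 2]; set D = diag(2, 2, 2, 2, 2) and form L = D - A. The smallest Laplacian eigenvalue is always 0. The next one, lambda_2 = 1.3820, measures how hard the graph is to disconnect: larger values mean better connectivity. The eigenvalues sum to 10, which equals trace(L) = 2|E|.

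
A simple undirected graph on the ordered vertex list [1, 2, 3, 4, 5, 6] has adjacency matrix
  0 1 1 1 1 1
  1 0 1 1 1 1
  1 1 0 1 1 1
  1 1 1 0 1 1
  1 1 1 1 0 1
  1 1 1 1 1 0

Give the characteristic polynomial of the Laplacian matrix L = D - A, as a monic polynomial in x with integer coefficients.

x^6 - 30x^5 + 360x^4 - 2160x^3 + 6480x^2 - 7776x

With the vertex order [1, 2, 3, 4, 5, 6], the degrees are [5, 5, 5, 5, 5, 5], giving D = diag(5, 5, 5, 5, 5, 5) and L = D - A. L has integer entries, so p(x) = det(xI - L) has integer coefficients. Expanding the determinant yields x^6 - 30x^5 + 360x^4 - 2160x^3 + 6480x^2 - 7776x. The coefficient of x^5 equals -trace(L) = -30, matching the sum of degrees. By the matrix-tree theorem the graph has (1/6) * product of the nonzero eigenvalues = 1296 spanning trees.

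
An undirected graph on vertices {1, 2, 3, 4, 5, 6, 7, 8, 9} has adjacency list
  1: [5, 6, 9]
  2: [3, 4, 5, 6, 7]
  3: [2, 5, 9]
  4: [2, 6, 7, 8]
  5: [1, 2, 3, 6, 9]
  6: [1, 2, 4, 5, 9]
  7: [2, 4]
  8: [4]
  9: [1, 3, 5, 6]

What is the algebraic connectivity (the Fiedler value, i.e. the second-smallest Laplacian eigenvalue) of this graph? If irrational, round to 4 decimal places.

Each diagonal entry of L is the vertex degree and each off-diagonal entry is -1 where an edge is present, 0 otherwise; in the order [1, 2, 3, 4, 5, 6, 7, 8, 9] the diagonal is [3, 5, 3, 4, 5, 5, 2, 1, 4]. The sorted Laplacian eigenvalues are [0, 0.7133, 1.4867, 2.7204, 3.8894, 4.8179, 5.3091, 6.4066, 6.6565]; the algebraic connectivity is the second entry, 0.7133. The eigenvalues sum to 32, which equals trace(L) = 2|E|.

0.7133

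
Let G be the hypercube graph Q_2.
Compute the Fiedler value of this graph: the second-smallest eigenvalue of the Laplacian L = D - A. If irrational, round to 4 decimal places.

2

The graph has 4 vertices and degree multiset [2, 2, 2, 2]; D is the diagonal matrix of degrees and L = D - A. Computing the eigenvalues of L and sorting gives [0, 2, 2, 4]. The Fiedler value lambda_2 = 2 is strictly positive, so the graph is connected. There is one zero in the spectrum, matching the 1 component.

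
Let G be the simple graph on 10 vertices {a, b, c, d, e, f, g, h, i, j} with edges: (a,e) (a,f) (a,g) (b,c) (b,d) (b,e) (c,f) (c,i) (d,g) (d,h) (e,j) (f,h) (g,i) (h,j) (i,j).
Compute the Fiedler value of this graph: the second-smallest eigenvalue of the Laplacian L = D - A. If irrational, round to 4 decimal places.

Each diagonal entry of L is the vertex degree and each off-diagonal entry is -1 where an edge is present, 0 otherwise; in the order [a, b, c, d, e, f, g, h, i, j] the diagonal is [3, 3, 3, 3, 3, 3, 3, 3, 3, 3]. The smallest Laplacian eigenvalue is always 0. The next one, lambda_2 = 2, measures how hard the graph is to disconnect: larger values mean better connectivity.

2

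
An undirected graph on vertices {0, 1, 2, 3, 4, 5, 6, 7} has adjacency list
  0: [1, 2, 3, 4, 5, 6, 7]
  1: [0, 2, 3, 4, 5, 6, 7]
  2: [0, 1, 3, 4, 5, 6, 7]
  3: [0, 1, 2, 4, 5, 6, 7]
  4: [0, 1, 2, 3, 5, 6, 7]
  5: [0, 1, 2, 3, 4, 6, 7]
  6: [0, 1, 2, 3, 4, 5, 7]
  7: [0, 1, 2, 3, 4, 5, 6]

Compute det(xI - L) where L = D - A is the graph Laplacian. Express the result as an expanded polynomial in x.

x^8 - 56x^7 + 1344x^6 - 17920x^5 + 143360x^4 - 688128x^3 + 1835008x^2 - 2097152x

With the vertex order [0, 1, 2, 3, 4, 5, 6, 7], the degrees are [7, 7, 7, 7, 7, 7, 7, 7], giving D = diag(7, 7, 7, 7, 7, 7, 7, 7) and L = D - A. L has integer entries, so p(x) = det(xI - L) has integer coefficients. Expanding the determinant yields x^8 - 56x^7 + 1344x^6 - 17920x^5 + 143360x^4 - 688128x^3 + 1835008x^2 - 2097152x. Since p(0) = det(-L) = 0, x divides p(x). The eigenvalues sum to 56, which equals trace(L) = 2|E|.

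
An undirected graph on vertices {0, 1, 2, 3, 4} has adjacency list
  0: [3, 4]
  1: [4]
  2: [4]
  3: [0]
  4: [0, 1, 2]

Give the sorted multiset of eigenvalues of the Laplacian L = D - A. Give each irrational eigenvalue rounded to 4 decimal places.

[0, 0.5188, 1, 2.3111, 4.1701]

Each diagonal entry of L is the vertex degree and each off-diagonal entry is -1 where an edge is present, 0 otherwise; in the order [0, 1, 2, 3, 4] the diagonal is [2, 1, 1, 1, 3]. The multiplicity of 0 as a Laplacian eigenvalue equals the number of connected components. The single zero eigenvalue shows the graph is connected. By the matrix-tree theorem the graph has (1/5) * product of the nonzero eigenvalues = 1 spanning tree.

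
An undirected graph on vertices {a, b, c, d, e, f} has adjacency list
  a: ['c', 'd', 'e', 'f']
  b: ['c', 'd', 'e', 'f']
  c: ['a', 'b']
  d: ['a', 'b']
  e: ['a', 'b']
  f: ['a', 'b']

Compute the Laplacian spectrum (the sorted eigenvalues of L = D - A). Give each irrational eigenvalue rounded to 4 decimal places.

[0, 2, 2, 2, 4, 6]

With the vertex order [a, b, c, d, e, f], the degrees are [4, 4, 2, 2, 2, 2], giving D = diag(4, 4, 2, 2, 2, 2) and L = D - A. The multiplicity of 0 as a Laplacian eigenvalue equals the number of connected components. The single zero eigenvalue shows the graph is connected. The largest eigenvalue, 6, is at most the vertex count 6.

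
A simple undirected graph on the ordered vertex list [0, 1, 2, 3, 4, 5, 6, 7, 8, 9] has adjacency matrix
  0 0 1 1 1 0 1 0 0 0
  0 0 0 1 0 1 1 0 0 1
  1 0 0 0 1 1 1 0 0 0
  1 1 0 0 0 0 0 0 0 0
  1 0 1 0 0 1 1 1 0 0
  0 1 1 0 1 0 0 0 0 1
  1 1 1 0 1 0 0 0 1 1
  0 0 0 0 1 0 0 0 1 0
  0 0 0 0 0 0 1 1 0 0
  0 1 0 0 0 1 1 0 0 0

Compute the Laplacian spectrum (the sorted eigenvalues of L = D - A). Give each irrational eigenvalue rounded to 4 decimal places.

Reading degrees in the order [0, 1, 2, 3, 4, 5, 6, 7, 8, 9] gives [4, 4, 4, 2, 5, 4, 6, 2, 2, 3]; set D = diag(4, 4, 4, 2, 5, 4, 6, 2, 2, 3) and form L = D - A. Since every row of L sums to 0, the all-ones vector is in the kernel and 0 is an eigenvalue.

[0, 0.9660, 1.8296, 2.2945, 2.7881, 4.1674, 4.9311, 5.4242, 6.0552, 7.5440]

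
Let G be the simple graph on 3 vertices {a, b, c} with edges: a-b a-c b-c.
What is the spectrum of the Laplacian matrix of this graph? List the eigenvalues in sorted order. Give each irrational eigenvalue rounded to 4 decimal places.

With the vertex order [a, b, c], the degrees are [2, 2, 2], giving D = diag(2, 2, 2) and L = D - A. Diagonalising L (or applying a numerical eigensolver to the 3x3 matrix) gives the spectrum above. There is one zero in the spectrum, matching the 1 component.

[0, 3, 3]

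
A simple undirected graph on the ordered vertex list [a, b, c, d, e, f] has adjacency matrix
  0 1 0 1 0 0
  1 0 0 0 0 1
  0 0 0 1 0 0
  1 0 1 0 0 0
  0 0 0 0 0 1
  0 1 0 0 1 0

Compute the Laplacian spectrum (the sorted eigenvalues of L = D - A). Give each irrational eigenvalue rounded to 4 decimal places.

Reading degrees in the order [a, b, c, d, e, f] gives [2, 2, 1, 2, 1, 2]; set D = diag(2, 2, 1, 2, 1, 2) and form L = D - A. Diagonalising L (or applying a numerical eigensolver to the 6x6 matrix) gives the spectrum above. The single zero eigenvalue shows the graph is connected. The eigenvalues sum to 10, which equals trace(L) = 2|E|. By the matrix-tree theorem the graph has (1/6) * product of the nonzero eigenvalues = 1 spanning tree.

[0, 0.2679, 1, 2, 3, 3.7321]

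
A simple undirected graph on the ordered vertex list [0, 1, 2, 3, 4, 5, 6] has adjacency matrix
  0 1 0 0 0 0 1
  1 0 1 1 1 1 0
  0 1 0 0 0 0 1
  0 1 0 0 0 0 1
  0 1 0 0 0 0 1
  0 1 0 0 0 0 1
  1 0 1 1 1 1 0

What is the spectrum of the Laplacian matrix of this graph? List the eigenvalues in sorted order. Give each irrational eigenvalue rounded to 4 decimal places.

With the vertex order [0, 1, 2, 3, 4, 5, 6], the degrees are [2, 5, 2, 2, 2, 2, 5], giving D = diag(2, 5, 2, 2, 2, 2, 5) and L = D - A. Since every row of L sums to 0, the all-ones vector is in the kernel and 0 is an eigenvalue. The single zero eigenvalue shows the graph is connected. By the matrix-tree theorem the graph has (1/7) * product of the nonzero eigenvalues = 80 spanning trees.

[0, 2, 2, 2, 2, 5, 7]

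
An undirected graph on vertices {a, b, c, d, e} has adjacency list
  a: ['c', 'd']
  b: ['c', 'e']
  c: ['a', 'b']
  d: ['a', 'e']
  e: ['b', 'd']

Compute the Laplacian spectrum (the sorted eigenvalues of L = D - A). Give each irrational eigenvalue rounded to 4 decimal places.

With the vertex order [a, b, c, d, e], the degrees are [2, 2, 2, 2, 2], giving D = diag(2, 2, 2, 2, 2) and L = D - A. L is symmetric positive semidefinite, so every eigenvalue is real and nonnegative. There is one zero in the spectrum, matching the 1 component.

[0, 1.3820, 1.3820, 3.6180, 3.6180]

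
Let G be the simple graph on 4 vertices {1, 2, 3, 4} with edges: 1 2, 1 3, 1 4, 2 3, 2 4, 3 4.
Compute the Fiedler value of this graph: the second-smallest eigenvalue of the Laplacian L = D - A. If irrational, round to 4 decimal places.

With the vertex order [1, 2, 3, 4], the degrees are [3, 3, 3, 3], giving D = diag(3, 3, 3, 3) and L = D - A. The smallest Laplacian eigenvalue is always 0. The next one, lambda_2 = 4, measures how hard the graph is to disconnect: larger values mean better connectivity. By the matrix-tree theorem the graph has (1/4) * product of the nonzero eigenvalues = 16 spanning trees.

4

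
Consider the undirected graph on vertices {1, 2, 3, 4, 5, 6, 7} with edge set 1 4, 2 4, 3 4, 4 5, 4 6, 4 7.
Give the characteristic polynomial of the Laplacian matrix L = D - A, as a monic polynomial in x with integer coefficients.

x^7 - 12x^6 + 45x^5 - 80x^4 + 75x^3 - 36x^2 + 7x

Each diagonal entry of L is the vertex degree and each off-diagonal entry is -1 where an edge is present, 0 otherwise; in the order [1, 2, 3, 4, 5, 6, 7] the diagonal is [1, 1, 1, 6, 1, 1, 1]. L has integer entries, so p(x) = det(xI - L) has integer coefficients. Expanding the determinant yields x^7 - 12x^6 + 45x^5 - 80x^4 + 75x^3 - 36x^2 + 7x. Since p(0) = det(-L) = 0, x divides p(x). There is one zero in the spectrum, matching the 1 component. The largest eigenvalue, 7, is at most the vertex count 7.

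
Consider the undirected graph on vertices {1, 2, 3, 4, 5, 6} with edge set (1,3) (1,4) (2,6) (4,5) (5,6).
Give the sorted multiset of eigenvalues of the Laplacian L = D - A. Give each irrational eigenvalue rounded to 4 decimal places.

[0, 0.2679, 1, 2, 3, 3.7321]

Each diagonal entry of L is the vertex degree and each off-diagonal entry is -1 where an edge is present, 0 otherwise; in the order [1, 2, 3, 4, 5, 6] the diagonal is [2, 1, 1, 2, 2, 2]. Since every row of L sums to 0, the all-ones vector is in the kernel and 0 is an eigenvalue. The single zero eigenvalue shows the graph is connected. There is one zero in the spectrum, matching the 1 component.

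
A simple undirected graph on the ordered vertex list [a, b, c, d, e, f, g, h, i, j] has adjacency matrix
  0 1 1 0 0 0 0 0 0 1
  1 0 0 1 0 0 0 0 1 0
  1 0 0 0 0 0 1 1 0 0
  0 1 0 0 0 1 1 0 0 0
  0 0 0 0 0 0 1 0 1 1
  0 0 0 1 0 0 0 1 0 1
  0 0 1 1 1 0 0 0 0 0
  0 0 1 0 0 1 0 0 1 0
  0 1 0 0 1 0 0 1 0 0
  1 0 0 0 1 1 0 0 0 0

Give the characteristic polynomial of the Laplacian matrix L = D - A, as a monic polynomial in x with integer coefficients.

x^10 - 30x^9 + 390x^8 - 2880x^7 + 13305x^6 - 39882x^5 + 77640x^4 - 94800x^3 + 66000x^2 - 20000x

Reading degrees in the order [a, b, c, d, e, f, g, h, i, j] gives [3, 3, 3, 3, 3, 3, 3, 3, 3, 3]; set D = diag(3, 3, 3, 3, 3, 3, 3, 3, 3, 3) and form L = D - A. L has integer entries, so p(x) = det(xI - L) has integer coefficients. Expanding the determinant yields x^10 - 30x^9 + 390x^8 - 2880x^7 + 13305x^6 - 39882x^5 + 77640x^4 - 94800x^3 + 66000x^2 - 20000x. The coefficient of x^9 equals -trace(L) = -30, matching the sum of degrees. By the matrix-tree theorem the graph has (1/10) * product of the nonzero eigenvalues = 2000 spanning trees.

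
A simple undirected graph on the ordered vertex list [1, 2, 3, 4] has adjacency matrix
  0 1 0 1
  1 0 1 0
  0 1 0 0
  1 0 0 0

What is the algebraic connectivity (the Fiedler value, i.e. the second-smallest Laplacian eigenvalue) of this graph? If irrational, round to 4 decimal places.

0.5858

Reading degrees in the order [1, 2, 3, 4] gives [2, 2, 1, 1]; set D = diag(2, 2, 1, 1) and form L = D - A. The smallest Laplacian eigenvalue is always 0. The next one, lambda_2 = 0.5858, measures how hard the graph is to disconnect: larger values mean better connectivity. There is one zero in the spectrum, matching the 1 component.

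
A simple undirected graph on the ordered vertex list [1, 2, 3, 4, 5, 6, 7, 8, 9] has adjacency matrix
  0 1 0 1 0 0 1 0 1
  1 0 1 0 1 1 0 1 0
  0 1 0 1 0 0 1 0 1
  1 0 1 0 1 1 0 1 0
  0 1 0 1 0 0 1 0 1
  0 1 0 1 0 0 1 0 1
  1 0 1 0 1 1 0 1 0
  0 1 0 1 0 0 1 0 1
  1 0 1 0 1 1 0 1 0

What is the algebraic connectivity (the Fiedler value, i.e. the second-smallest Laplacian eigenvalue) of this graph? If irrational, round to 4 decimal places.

4

With the vertex order [1, 2, 3, 4, 5, 6, 7, 8, 9], the degrees are [4, 5, 4, 5, 4, 4, 5, 4, 5], giving D = diag(4, 5, 4, 5, 4, 4, 5, 4, 5) and L = D - A. The sorted Laplacian eigenvalues are [0, 4, 4, 4, 4, 5, 5, 5, 9]; the algebraic connectivity is the second entry, 4. The eigenvalues sum to 40, which equals trace(L) = 2|E|.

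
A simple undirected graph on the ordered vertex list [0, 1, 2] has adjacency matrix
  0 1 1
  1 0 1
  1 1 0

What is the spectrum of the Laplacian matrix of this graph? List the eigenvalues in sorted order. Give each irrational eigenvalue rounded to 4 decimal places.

[0, 3, 3]

With the vertex order [0, 1, 2], the degrees are [2, 2, 2], giving D = diag(2, 2, 2) and L = D - A. Since every row of L sums to 0, the all-ones vector is in the kernel and 0 is an eigenvalue. The single zero eigenvalue shows the graph is connected. By the matrix-tree theorem the graph has (1/3) * product of the nonzero eigenvalues = 3 spanning trees.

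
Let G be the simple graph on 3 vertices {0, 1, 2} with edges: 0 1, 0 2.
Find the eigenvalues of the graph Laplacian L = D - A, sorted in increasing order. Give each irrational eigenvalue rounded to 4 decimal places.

[0, 1, 3]

With the vertex order [0, 1, 2], the degrees are [2, 1, 1], giving D = diag(2, 1, 1) and L = D - A. L is symmetric positive semidefinite, so every eigenvalue is real and nonnegative. The single zero eigenvalue shows the graph is connected. There is one zero in the spectrum, matching the 1 component. The largest eigenvalue, 3, is at most the vertex count 3.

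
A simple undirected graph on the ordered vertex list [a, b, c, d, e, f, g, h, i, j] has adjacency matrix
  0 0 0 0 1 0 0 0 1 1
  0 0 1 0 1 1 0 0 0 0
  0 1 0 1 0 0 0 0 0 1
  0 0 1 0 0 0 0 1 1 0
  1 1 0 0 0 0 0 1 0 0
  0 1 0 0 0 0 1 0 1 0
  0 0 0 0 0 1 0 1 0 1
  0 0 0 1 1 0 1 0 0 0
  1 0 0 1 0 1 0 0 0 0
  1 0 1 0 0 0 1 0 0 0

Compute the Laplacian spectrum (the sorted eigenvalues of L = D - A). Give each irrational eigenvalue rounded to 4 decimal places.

With the vertex order [a, b, c, d, e, f, g, h, i, j], the degrees are [3, 3, 3, 3, 3, 3, 3, 3, 3, 3], giving D = diag(3, 3, 3, 3, 3, 3, 3, 3, 3, 3) and L = D - A. L is symmetric positive semidefinite, so every eigenvalue is real and nonnegative. The single zero eigenvalue shows the graph is connected.

[0, 2, 2, 2, 2, 2, 5, 5, 5, 5]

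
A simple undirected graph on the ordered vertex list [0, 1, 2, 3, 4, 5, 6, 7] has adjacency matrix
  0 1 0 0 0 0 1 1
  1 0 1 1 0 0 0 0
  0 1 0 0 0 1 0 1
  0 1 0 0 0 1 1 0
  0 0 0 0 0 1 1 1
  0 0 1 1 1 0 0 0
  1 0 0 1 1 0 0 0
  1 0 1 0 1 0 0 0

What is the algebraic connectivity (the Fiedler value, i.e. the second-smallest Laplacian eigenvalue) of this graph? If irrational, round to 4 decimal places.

2

Reading degrees in the order [0, 1, 2, 3, 4, 5, 6, 7] gives [3, 3, 3, 3, 3, 3, 3, 3]; set D = diag(3, 3, 3, 3, 3, 3, 3, 3) and form L = D - A. The smallest Laplacian eigenvalue is always 0. The next one, lambda_2 = 2, measures how hard the graph is to disconnect: larger values mean better connectivity. By the matrix-tree theorem the graph has (1/8) * product of the nonzero eigenvalues = 384 spanning trees. The eigenvalues sum to 24, which equals trace(L) = 2|E|.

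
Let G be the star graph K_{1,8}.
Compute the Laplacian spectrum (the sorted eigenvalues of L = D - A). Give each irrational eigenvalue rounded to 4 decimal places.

The graph has 9 vertices and degree multiset [8, 1, 1, 1, 1, 1, 1, 1, 1]; D is the diagonal matrix of degrees and L = D - A. Since every row of L sums to 0, the all-ones vector is in the kernel and 0 is an eigenvalue. The single zero eigenvalue shows the graph is connected. The largest eigenvalue, 9, is at most the vertex count 9.

[0, 1, 1, 1, 1, 1, 1, 1, 9]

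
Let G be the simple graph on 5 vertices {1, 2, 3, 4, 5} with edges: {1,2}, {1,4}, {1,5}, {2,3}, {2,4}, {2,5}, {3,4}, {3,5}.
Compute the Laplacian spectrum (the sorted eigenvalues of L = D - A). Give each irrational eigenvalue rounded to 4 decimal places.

[0, 3, 3, 5, 5]

Reading degrees in the order [1, 2, 3, 4, 5] gives [3, 4, 3, 3, 3]; set D = diag(3, 4, 3, 3, 3) and form L = D - A. The multiplicity of 0 as a Laplacian eigenvalue equals the number of connected components. The single zero eigenvalue shows the graph is connected. The eigenvalues sum to 16, which equals trace(L) = 2|E|.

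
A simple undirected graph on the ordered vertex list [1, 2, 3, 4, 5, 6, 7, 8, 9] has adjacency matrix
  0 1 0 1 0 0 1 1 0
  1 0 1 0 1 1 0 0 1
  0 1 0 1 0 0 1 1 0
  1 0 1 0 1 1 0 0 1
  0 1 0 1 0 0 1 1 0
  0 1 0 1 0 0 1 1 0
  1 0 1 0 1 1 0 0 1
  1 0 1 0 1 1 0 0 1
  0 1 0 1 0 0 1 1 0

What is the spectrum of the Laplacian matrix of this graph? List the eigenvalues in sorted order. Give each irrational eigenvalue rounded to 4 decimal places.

Each diagonal entry of L is the vertex degree and each off-diagonal entry is -1 where an edge is present, 0 otherwise; in the order [1, 2, 3, 4, 5, 6, 7, 8, 9] the diagonal is [4, 5, 4, 5, 4, 4, 5, 5, 4]. L is symmetric positive semidefinite, so every eigenvalue is real and nonnegative. The single zero eigenvalue shows the graph is connected. There is one zero in the spectrum, matching the 1 component. The largest eigenvalue, 9, is at most the vertex count 9.

[0, 4, 4, 4, 4, 5, 5, 5, 9]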